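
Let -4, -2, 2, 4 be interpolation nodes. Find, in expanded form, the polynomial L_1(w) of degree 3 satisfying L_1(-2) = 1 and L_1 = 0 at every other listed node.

L_1(w) = (1/48)w^3 - (1/24)w^2 - (1/3)w + 2/3

L_1(w) = (w + 4)(w - 2)(w - 4) / [(2)·(-4)·(-6)]
       = (w^3 - 2w^2 - 16w + 32) / (48)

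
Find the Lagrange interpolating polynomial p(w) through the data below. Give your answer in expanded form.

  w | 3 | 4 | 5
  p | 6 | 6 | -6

p(w) = -6w^2 + 42w - 66

Build the Lagrange basis polynomials:
L_0(w) = (w - 4)(w - 5) / [2] = (1/2)w^2 - (9/2)w + 10
L_1(w) = (w - 3)(w - 5) / [-1] = -w^2 + 8w - 15
L_2(w) = (w - 3)(w - 4) / [2] = (1/2)w^2 - (7/2)w + 6
p(w) = 6·L_0 + 6·L_1 + (-6)·L_2
  6·L_0(w) = 3w^2 - 27w + 60
  6·L_1(w) = -6w^2 + 48w - 90
  (-6)·L_2(w) = -3w^2 + 21w - 36
Adding term by term: -6w^2 + 42w - 66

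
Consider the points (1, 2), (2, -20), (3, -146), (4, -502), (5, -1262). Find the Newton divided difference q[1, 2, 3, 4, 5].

-2

q[1,2] = (-20 - 2) / (2 - 1) = -22
q[2,3] = (-146 - (-20)) / (3 - 2) = -126
q[3,4] = (-502 - (-146)) / (4 - 3) = -356
q[4,5] = (-1262 - (-502)) / (5 - 4) = -760
q[1,2,3] = (-126 - (-22)) / (3 - 1) = -52
q[2,3,4] = (-356 - (-126)) / (4 - 2) = -115
q[3,4,5] = (-760 - (-356)) / (5 - 3) = -202
q[1,2,3,4] = (-115 - (-52)) / (4 - 1) = -21
q[2,3,4,5] = (-202 - (-115)) / (5 - 2) = -29
q[1,2,3,4,5] = (-29 - (-21)) / (5 - 1) = -2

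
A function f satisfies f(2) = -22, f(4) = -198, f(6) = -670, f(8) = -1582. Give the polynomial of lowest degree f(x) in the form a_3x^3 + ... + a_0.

f(x) = -3x^3 - x^2 + 2x + 2

Newton's divided differences:
f[2,4] = (-198 - (-22)) / (4 - 2) = -88
f[4,6] = (-670 - (-198)) / (6 - 4) = -236
f[6,8] = (-1582 - (-670)) / (8 - 6) = -456
f[2,4,6] = (-236 - (-88)) / (6 - 2) = -37
f[4,6,8] = (-456 - (-236)) / (8 - 4) = -55
f[2,4,6,8] = (-55 - (-37)) / (8 - 2) = -3
f(x) = -22 + (-88)·(x - 2) + (-37)·(x - 2)(x - 4) + (-3)·(x - 2)(x - 4)(x - 6)
Expanding: f(x) = -3x^3 - x^2 + 2x + 2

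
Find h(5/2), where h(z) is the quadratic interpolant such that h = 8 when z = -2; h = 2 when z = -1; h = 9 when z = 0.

Using Newton's divided-difference form:
h[-2,-1] = (2 - 8) / (-1 - (-2)) = -6
h[-1,0] = (9 - 2) / (0 - (-1)) = 7
h[-2,-1,0] = (7 - (-6)) / (0 - (-2)) = 13/2
h(5/2) = 8 + (-6)·(9/2) + (13/2)·(9/2)·(7/2) = 667/8

667/8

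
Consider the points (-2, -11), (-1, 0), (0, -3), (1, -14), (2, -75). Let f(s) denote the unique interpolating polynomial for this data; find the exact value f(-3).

Evaluate each Lagrange basis at s = -3:
L_0(-3) = (-2)·(-3)·(-4)·(-5)/[(-1)·(-2)·(-3)·(-4)] = 5
L_1(-3) = (-1)·(-3)·(-4)·(-5)/[(1)·(-1)·(-2)·(-3)] = -10
L_2(-3) = (-1)·(-2)·(-4)·(-5)/[(2)·(1)·(-1)·(-2)] = 10
L_3(-3) = (-1)·(-2)·(-3)·(-5)/[(3)·(2)·(1)·(-1)] = -5
L_4(-3) = (-1)·(-2)·(-3)·(-4)/[(4)·(3)·(2)·(1)] = 1
Sum: (-11)·(5) + 0 + (-3)·(10) + (-14)·(-5) + (-75)·(1) = -90

-90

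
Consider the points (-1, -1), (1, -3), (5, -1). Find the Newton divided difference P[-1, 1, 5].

1/4

P[-1,1] = (-3 - (-1)) / (1 - (-1)) = -1
P[1,5] = (-1 - (-3)) / (5 - 1) = 1/2
P[-1,1,5] = (1/2 - (-1)) / (5 - (-1)) = 1/4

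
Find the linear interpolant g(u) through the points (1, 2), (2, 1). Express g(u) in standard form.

g(u) = -u + 3

L_0(u) = (u - 2) / [-1] = -u + 2
L_1(u) = (u - 1) / [1] = u - 1
g(u) = 2·L_0 + 1·L_1
  2·L_0(u) = -2u + 4
  1·L_1(u) = u - 1
Adding term by term: -u + 3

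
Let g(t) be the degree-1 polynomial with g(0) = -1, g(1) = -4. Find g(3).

L_0(3) = (2)/[(-1)] = -2
L_1(3) = (3)/[(1)] = 3
Sum: (-1)·(-2) + (-4)·(3) = -10

-10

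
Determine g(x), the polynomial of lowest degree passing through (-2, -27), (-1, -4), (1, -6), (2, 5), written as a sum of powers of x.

g(x) = 3x^3 - 2x^2 - 4x - 3

Build the Lagrange basis polynomials:
L_0(x) = (x + 1)(x - 1)(x - 2) / [-12] = -(1/12)x^3 + (1/6)x^2 + (1/12)x - 1/6
L_1(x) = (x + 2)(x - 1)(x - 2) / [6] = (1/6)x^3 - (1/6)x^2 - (2/3)x + 2/3
L_2(x) = (x + 2)(x + 1)(x - 2) / [-6] = -(1/6)x^3 - (1/6)x^2 + (2/3)x + 2/3
L_3(x) = (x + 2)(x + 1)(x - 1) / [12] = (1/12)x^3 + (1/6)x^2 - (1/12)x - 1/6
g(x) = (-27)·L_0 + (-4)·L_1 + (-6)·L_2 + 5·L_3
  (-27)·L_0(x) = (9/4)x^3 - (9/2)x^2 - (9/4)x + 9/2
  (-4)·L_1(x) = -(2/3)x^3 + (2/3)x^2 + (8/3)x - 8/3
  (-6)·L_2(x) = x^3 + x^2 - 4x - 4
  5·L_3(x) = (5/12)x^3 + (5/6)x^2 - (5/12)x - 5/6
Adding term by term: 3x^3 - 2x^2 - 4x - 3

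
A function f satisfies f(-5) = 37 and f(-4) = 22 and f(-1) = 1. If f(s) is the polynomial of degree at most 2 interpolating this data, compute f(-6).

56

Evaluate each Lagrange basis at s = -6:
L_0(-6) = (-2)·(-5)/[(-1)·(-4)] = 5/2
L_1(-6) = (-1)·(-5)/[(1)·(-3)] = -5/3
L_2(-6) = (-1)·(-2)/[(4)·(3)] = 1/6
Sum: 37·(5/2) + 22·(-5/3) + 1·(1/6) = 56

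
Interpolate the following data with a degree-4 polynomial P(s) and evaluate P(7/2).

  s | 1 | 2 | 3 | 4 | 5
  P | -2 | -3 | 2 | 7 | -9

699/128

L_0(7/2) = (3/2)·(1/2)·(-1/2)·(-3/2)/[(-1)·(-2)·(-3)·(-4)] = 3/128
L_1(7/2) = (5/2)·(1/2)·(-1/2)·(-3/2)/[(1)·(-1)·(-2)·(-3)] = -5/32
L_2(7/2) = (5/2)·(3/2)·(-1/2)·(-3/2)/[(2)·(1)·(-1)·(-2)] = 45/64
L_3(7/2) = (5/2)·(3/2)·(1/2)·(-3/2)/[(3)·(2)·(1)·(-1)] = 15/32
L_4(7/2) = (5/2)·(3/2)·(1/2)·(-1/2)/[(4)·(3)·(2)·(1)] = -5/128
Sum: (-2)·(3/128) + (-3)·(-5/32) + 2·(45/64) + 7·(15/32) + (-9)·(-5/128) = 699/128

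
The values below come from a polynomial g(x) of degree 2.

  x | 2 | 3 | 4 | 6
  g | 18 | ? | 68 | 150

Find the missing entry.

39

The 3 known values determine g uniquely (degree ≤ 2).
Evaluate each Lagrange basis at x = 3:
L_0(3) = (-1)·(-3)/[(-2)·(-4)] = 3/8
L_1(3) = (1)·(-3)/[(2)·(-2)] = 3/4
L_2(3) = (1)·(-1)/[(4)·(2)] = -1/8
Sum: 18·(3/8) + 68·(3/4) + 150·(-1/8) = 39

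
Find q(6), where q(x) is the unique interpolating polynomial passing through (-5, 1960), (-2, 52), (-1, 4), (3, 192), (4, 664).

3588

Evaluate each Lagrange basis at x = 6:
L_0(6) = (8)·(7)·(3)·(2)/[(-3)·(-4)·(-8)·(-9)] = 7/18
L_1(6) = (11)·(7)·(3)·(2)/[(3)·(-1)·(-5)·(-6)] = -77/15
L_2(6) = (11)·(8)·(3)·(2)/[(4)·(1)·(-4)·(-5)] = 33/5
L_3(6) = (11)·(8)·(7)·(2)/[(8)·(5)·(4)·(-1)] = -77/10
L_4(6) = (11)·(8)·(7)·(3)/[(9)·(6)·(5)·(1)] = 308/45
Sum: 1960·(7/18) + 52·(-77/15) + 4·(33/5) + 192·(-77/10) + 664·(308/45) = 3588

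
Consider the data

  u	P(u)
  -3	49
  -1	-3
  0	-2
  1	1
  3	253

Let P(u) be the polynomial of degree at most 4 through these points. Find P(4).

Using Newton's divided-difference form:
P[-3,-1] = (-3 - 49) / (-1 - (-3)) = -26
P[-1,0] = (-2 - (-3)) / (0 - (-1)) = 1
P[0,1] = (1 - (-2)) / (1 - 0) = 3
P[1,3] = (253 - 1) / (3 - 1) = 126
P[-3,-1,0] = (1 - (-26)) / (0 - (-3)) = 9
P[-1,0,1] = (3 - 1) / (1 - (-1)) = 1
P[0,1,3] = (126 - 3) / (3 - 0) = 41
P[-3,-1,0,1] = (1 - 9) / (1 - (-3)) = -2
P[-1,0,1,3] = (41 - 1) / (3 - (-1)) = 10
P[-3,-1,0,1,3] = (10 - (-2)) / (3 - (-3)) = 2
P(4) = 49 + (-26)·(7) + 9·(7)·(5) + (-2)·(7)·(5)·(4) + 2·(7)·(5)·(4)·(3) = 742

742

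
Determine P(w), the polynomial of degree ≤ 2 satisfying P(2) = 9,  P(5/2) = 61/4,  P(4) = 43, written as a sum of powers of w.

Newton's divided differences:
P[2,5/2] = (61/4 - 9) / (5/2 - 2) = 25/2
P[5/2,4] = (43 - 61/4) / (4 - 5/2) = 37/2
P[2,5/2,4] = (37/2 - 25/2) / (4 - 2) = 3
P(w) = 9 + (25/2)·(w - 2) + 3·(w - 2)(w - 5/2)
Expanding: P(w) = 3w^2 - w - 1

P(w) = 3w^2 - w - 1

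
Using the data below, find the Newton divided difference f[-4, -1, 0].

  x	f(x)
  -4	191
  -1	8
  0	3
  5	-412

14

f[-4,-1] = (8 - 191) / (-1 - (-4)) = -61
f[-1,0] = (3 - 8) / (0 - (-1)) = -5
f[-4,-1,0] = (-5 - (-61)) / (0 - (-4)) = 14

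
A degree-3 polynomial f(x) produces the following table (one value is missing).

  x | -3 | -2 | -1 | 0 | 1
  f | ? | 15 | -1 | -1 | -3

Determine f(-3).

65

The 4 known values determine f uniquely (degree ≤ 3).
Evaluate each Lagrange basis at x = -3:
L_0(-3) = (-2)·(-3)·(-4)/[(-1)·(-2)·(-3)] = 4
L_1(-3) = (-1)·(-3)·(-4)/[(1)·(-1)·(-2)] = -6
L_2(-3) = (-1)·(-2)·(-4)/[(2)·(1)·(-1)] = 4
L_3(-3) = (-1)·(-2)·(-3)/[(3)·(2)·(1)] = -1
Sum: 15·(4) + (-1)·(-6) + (-1)·(4) + (-3)·(-1) = 65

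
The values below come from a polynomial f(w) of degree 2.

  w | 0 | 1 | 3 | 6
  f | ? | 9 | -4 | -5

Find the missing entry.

The 3 known values determine f uniquely (degree ≤ 2).
Evaluate each Lagrange basis at w = 0:
L_0(0) = (-3)·(-6)/[(-2)·(-5)] = 9/5
L_1(0) = (-1)·(-6)/[(2)·(-3)] = -1
L_2(0) = (-1)·(-3)/[(5)·(3)] = 1/5
Sum: 9·(9/5) + (-4)·(-1) + (-5)·(1/5) = 96/5

96/5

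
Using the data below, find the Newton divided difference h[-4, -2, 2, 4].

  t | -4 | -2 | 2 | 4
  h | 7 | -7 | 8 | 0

-37/96

h[-4,-2] = (-7 - 7) / (-2 - (-4)) = -7
h[-2,2] = (8 - (-7)) / (2 - (-2)) = 15/4
h[2,4] = (0 - 8) / (4 - 2) = -4
h[-4,-2,2] = (15/4 - (-7)) / (2 - (-4)) = 43/24
h[-2,2,4] = (-4 - 15/4) / (4 - (-2)) = -31/24
h[-4,-2,2,4] = (-31/24 - 43/24) / (4 - (-4)) = -37/96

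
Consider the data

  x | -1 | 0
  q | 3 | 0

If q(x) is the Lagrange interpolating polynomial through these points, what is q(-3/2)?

9/2

L_0(-3/2) = (-3/2)/[(-1)] = 3/2
L_1(-3/2) = (-1/2)/[(1)] = -1/2
Sum: 3·(3/2) + 0 = 9/2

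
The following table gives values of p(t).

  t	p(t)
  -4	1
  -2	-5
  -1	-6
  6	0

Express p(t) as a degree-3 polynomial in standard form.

p(t) = -(73/1680)t^3 + (29/80)t^2 + (47/120)t - 421/70

L_0(t) = (t + 2)(t + 1)(t - 6) / [-60] = -(1/60)t^3 + (1/20)t^2 + (4/15)t + 1/5
L_1(t) = (t + 4)(t + 1)(t - 6) / [16] = (1/16)t^3 - (1/16)t^2 - (13/8)t - 3/2
L_2(t) = (t + 4)(t + 2)(t - 6) / [-21] = -(1/21)t^3 + (4/3)t + 16/7
L_3(t) = (t + 4)(t + 2)(t + 1) / [560] = (1/560)t^3 + (1/80)t^2 + (1/40)t + 1/70
p(t) = 1·L_0 + (-5)·L_1 + (-6)·L_2 + 0·L_3
  1·L_0(t) = -(1/60)t^3 + (1/20)t^2 + (4/15)t + 1/5
  (-5)·L_1(t) = -(5/16)t^3 + (5/16)t^2 + (65/8)t + 15/2
  (-6)·L_2(t) = (2/7)t^3 - 8t - 96/7
  0·L_3(t) = 0
Adding term by term: -(73/1680)t^3 + (29/80)t^2 + (47/120)t - 421/70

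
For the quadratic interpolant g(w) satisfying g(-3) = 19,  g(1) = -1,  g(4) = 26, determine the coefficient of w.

-1

L_0(w) = (w - 1)(w - 4) / [28] = (1/28)w^2 - (5/28)w + 1/7
L_1(w) = (w + 3)(w - 4) / [-12] = -(1/12)w^2 + (1/12)w + 1
L_2(w) = (w + 3)(w - 1) / [21] = (1/21)w^2 + (2/21)w - 1/7
g(w) = 19·L_0 + (-1)·L_1 + 26·L_2
Only the coefficient of w is needed; take it from each L_i and combine:
19·(-5/28) + (-1)·(1/12) + 26·(2/21) = -1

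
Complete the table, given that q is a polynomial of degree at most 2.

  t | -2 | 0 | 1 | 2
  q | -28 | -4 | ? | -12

The 3 known values determine q uniquely (degree ≤ 2).
Evaluate each Lagrange basis at t = 1:
L_0(1) = (1)·(-1)/[(-2)·(-4)] = -1/8
L_1(1) = (3)·(-1)/[(2)·(-2)] = 3/4
L_2(1) = (3)·(1)/[(4)·(2)] = 3/8
Sum: (-28)·(-1/8) + (-4)·(3/4) + (-12)·(3/8) = -4

-4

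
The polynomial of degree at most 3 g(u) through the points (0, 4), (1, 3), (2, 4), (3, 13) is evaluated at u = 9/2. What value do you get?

437/8

Evaluate each Lagrange basis at u = 9/2:
L_0(9/2) = (7/2)·(5/2)·(3/2)/[(-1)·(-2)·(-3)] = -35/16
L_1(9/2) = (9/2)·(5/2)·(3/2)/[(1)·(-1)·(-2)] = 135/16
L_2(9/2) = (9/2)·(7/2)·(3/2)/[(2)·(1)·(-1)] = -189/16
L_3(9/2) = (9/2)·(7/2)·(5/2)/[(3)·(2)·(1)] = 105/16
Sum: 4·(-35/16) + 3·(135/16) + 4·(-189/16) + 13·(105/16) = 437/8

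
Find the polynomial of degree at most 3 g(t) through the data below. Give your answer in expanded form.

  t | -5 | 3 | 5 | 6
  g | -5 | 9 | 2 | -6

g(t) = -(39/440)t^3 - (57/220)t^2 + (1283/440)t + 219/44

Build the Lagrange basis polynomials:
L_0(t) = (t - 3)(t - 5)(t - 6) / [-880] = -(1/880)t^3 + (7/440)t^2 - (63/880)t + 9/88
L_1(t) = (t + 5)(t - 5)(t - 6) / [48] = (1/48)t^3 - (1/8)t^2 - (25/48)t + 25/8
L_2(t) = (t + 5)(t - 3)(t - 6) / [-20] = -(1/20)t^3 + (1/5)t^2 + (27/20)t - 9/2
L_3(t) = (t + 5)(t - 3)(t - 5) / [33] = (1/33)t^3 - (1/11)t^2 - (25/33)t + 25/11
g(t) = (-5)·L_0 + 9·L_1 + 2·L_2 + (-6)·L_3
  (-5)·L_0(t) = (1/176)t^3 - (7/88)t^2 + (63/176)t - 45/88
  9·L_1(t) = (3/16)t^3 - (9/8)t^2 - (75/16)t + 225/8
  2·L_2(t) = -(1/10)t^3 + (2/5)t^2 + (27/10)t - 9
  (-6)·L_3(t) = -(2/11)t^3 + (6/11)t^2 + (50/11)t - 150/11
Adding term by term: -(39/440)t^3 - (57/220)t^2 + (1283/440)t + 219/44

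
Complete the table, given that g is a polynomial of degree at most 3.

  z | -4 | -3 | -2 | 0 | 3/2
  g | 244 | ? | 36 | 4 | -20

The 4 known values determine g uniquely (degree ≤ 3).
Evaluate each Lagrange basis at z = -3:
L_0(-3) = (-1)·(-3)·(-9/2)/[(-2)·(-4)·(-11/2)] = 27/88
L_1(-3) = (1)·(-3)·(-9/2)/[(2)·(-2)·(-7/2)] = 27/28
L_2(-3) = (1)·(-1)·(-9/2)/[(4)·(2)·(-3/2)] = -3/8
L_3(-3) = (1)·(-1)·(-3)/[(11/2)·(7/2)·(3/2)] = 8/77
Sum: 244·(27/88) + 36·(27/28) + 4·(-3/8) + (-20)·(8/77) = 106

106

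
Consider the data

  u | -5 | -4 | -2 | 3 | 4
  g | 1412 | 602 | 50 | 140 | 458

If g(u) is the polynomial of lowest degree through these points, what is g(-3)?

206

Evaluate each Lagrange basis at u = -3:
L_0(-3) = (1)·(-1)·(-6)·(-7)/[(-1)·(-3)·(-8)·(-9)] = -7/36
L_1(-3) = (2)·(-1)·(-6)·(-7)/[(1)·(-2)·(-7)·(-8)] = 3/4
L_2(-3) = (2)·(1)·(-6)·(-7)/[(3)·(2)·(-5)·(-6)] = 7/15
L_3(-3) = (2)·(1)·(-1)·(-7)/[(8)·(7)·(5)·(-1)] = -1/20
L_4(-3) = (2)·(1)·(-1)·(-6)/[(9)·(8)·(6)·(1)] = 1/36
Sum: 1412·(-7/36) + 602·(3/4) + 50·(7/15) + 140·(-1/20) + 458·(1/36) = 206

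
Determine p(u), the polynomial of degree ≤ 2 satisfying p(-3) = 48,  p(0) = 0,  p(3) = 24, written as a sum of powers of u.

p(u) = 4u^2 - 4u

Build the Lagrange basis polynomials:
L_0(u) = u(u - 3) / [18] = (1/18)u^2 - (1/6)u
L_1(u) = (u + 3)(u - 3) / [-9] = -(1/9)u^2 + 1
L_2(u) = (u + 3)u / [18] = (1/18)u^2 + (1/6)u
p(u) = 48·L_0 + 0·L_1 + 24·L_2
  48·L_0(u) = (8/3)u^2 - 8u
  0·L_1(u) = 0
  24·L_2(u) = (4/3)u^2 + 4u
Adding term by term: 4u^2 - 4u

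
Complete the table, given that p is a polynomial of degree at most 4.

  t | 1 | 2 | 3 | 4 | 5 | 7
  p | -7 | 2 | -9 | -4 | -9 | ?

The 5 known values determine p uniquely (degree ≤ 4).
Evaluate each Lagrange basis at t = 7:
L_0(7) = (5)·(4)·(3)·(2)/[(-1)·(-2)·(-3)·(-4)] = 5
L_1(7) = (6)·(4)·(3)·(2)/[(1)·(-1)·(-2)·(-3)] = -24
L_2(7) = (6)·(5)·(3)·(2)/[(2)·(1)·(-1)·(-2)] = 45
L_3(7) = (6)·(5)·(4)·(2)/[(3)·(2)·(1)·(-1)] = -40
L_4(7) = (6)·(5)·(4)·(3)/[(4)·(3)·(2)·(1)] = 15
Sum: (-7)·(5) + 2·(-24) + (-9)·(45) + (-4)·(-40) + (-9)·(15) = -463

-463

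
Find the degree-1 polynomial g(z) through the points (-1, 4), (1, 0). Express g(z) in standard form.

L_0(z) = (z - 1) / [-2] = -(1/2)z + 1/2
L_1(z) = (z + 1) / [2] = (1/2)z + 1/2
g(z) = 4·L_0 + 0·L_1
  4·L_0(z) = -2z + 2
  0·L_1(z) = 0
Adding term by term: -2z + 2

g(z) = -2z + 2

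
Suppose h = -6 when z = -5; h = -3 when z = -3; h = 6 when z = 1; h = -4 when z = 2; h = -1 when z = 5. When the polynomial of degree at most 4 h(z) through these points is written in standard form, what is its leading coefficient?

57/560

Build the Lagrange basis polynomials:
L_0(z) = (z + 3)(z - 1)(z - 2)(z - 5) / [840] = (1/840)z^4 - (1/168)z^3 - (1/120)z^2 + (41/840)z - 1/28
L_1(z) = (z + 5)(z - 1)(z - 2)(z - 5) / [-320] = -(1/320)z^4 + (3/320)z^3 + (23/320)z^2 - (15/64)z + 5/32
L_2(z) = (z + 5)(z + 3)(z - 2)(z - 5) / [96] = (1/96)z^4 + (1/96)z^3 - (31/96)z^2 - (25/96)z + 25/16
L_3(z) = (z + 5)(z + 3)(z - 1)(z - 5) / [-105] = -(1/105)z^4 - (2/105)z^3 + (4/15)z^2 + (10/21)z - 5/7
L_4(z) = (z + 5)(z + 3)(z - 1)(z - 2) / [960] = (1/960)z^4 + (1/192)z^3 - (7/960)z^2 - (29/960)z + 1/32
h(z) = (-6)·L_0 + (-3)·L_1 + 6·L_2 + (-4)·L_3 + (-1)·L_4
Only the coefficient of z^4 is needed; take it from each L_i and combine:
(-6)·(1/840) + (-3)·(-1/320) + 6·(1/96) + (-4)·(-1/105) + (-1)·(1/960) = 57/560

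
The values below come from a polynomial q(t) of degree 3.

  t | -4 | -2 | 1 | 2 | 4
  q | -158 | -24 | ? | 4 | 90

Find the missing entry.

The 4 known values determine q uniquely (degree ≤ 3).
L_0(1) = (3)·(-1)·(-3)/[(-2)·(-6)·(-8)] = -3/32
L_1(1) = (5)·(-1)·(-3)/[(2)·(-4)·(-6)] = 5/16
L_2(1) = (5)·(3)·(-3)/[(6)·(4)·(-2)] = 15/16
L_3(1) = (5)·(3)·(-1)/[(8)·(6)·(2)] = -5/32
Sum: (-158)·(-3/32) + (-24)·(5/16) + 4·(15/16) + 90·(-5/32) = -3

-3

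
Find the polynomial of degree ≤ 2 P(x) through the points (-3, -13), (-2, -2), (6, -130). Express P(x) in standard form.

P(x) = -3x^2 - 4x + 2

Newton's divided differences:
P[-3,-2] = (-2 - (-13)) / (-2 - (-3)) = 11
P[-2,6] = (-130 - (-2)) / (6 - (-2)) = -16
P[-3,-2,6] = (-16 - 11) / (6 - (-3)) = -3
P(x) = -13 + 11·(x + 3) + (-3)·(x + 3)(x + 2)
Expanding: P(x) = -3x^2 - 4x + 2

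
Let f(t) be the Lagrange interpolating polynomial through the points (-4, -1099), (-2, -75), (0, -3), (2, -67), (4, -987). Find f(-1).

Evaluate each Lagrange basis at t = -1:
L_0(-1) = (1)·(-1)·(-3)·(-5)/[(-2)·(-4)·(-6)·(-8)] = -5/128
L_1(-1) = (3)·(-1)·(-3)·(-5)/[(2)·(-2)·(-4)·(-6)] = 15/32
L_2(-1) = (3)·(1)·(-3)·(-5)/[(4)·(2)·(-2)·(-4)] = 45/64
L_3(-1) = (3)·(1)·(-1)·(-5)/[(6)·(4)·(2)·(-2)] = -5/32
L_4(-1) = (3)·(1)·(-1)·(-3)/[(8)·(6)·(4)·(2)] = 3/128
Sum: (-1099)·(-5/128) + (-75)·(15/32) + (-3)·(45/64) + (-67)·(-5/32) + (-987)·(3/128) = -7

-7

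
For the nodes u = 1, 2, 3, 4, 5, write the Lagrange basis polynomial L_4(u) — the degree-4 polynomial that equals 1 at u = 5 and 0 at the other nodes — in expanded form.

L_4(u) = (1/24)u^4 - (5/12)u^3 + (35/24)u^2 - (25/12)u + 1

L_4(u) = (u - 1)(u - 2)(u - 3)(u - 4) / [(4)·(3)·(2)·(1)]
       = (u^4 - 10u^3 + 35u^2 - 50u + 24) / (24)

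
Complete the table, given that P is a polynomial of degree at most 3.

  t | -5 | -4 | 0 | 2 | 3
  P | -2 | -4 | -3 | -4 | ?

The 4 known values determine P uniquely (degree ≤ 3).
Evaluate each Lagrange basis at t = 3:
L_0(3) = (7)·(3)·(1)/[(-1)·(-5)·(-7)] = -3/5
L_1(3) = (8)·(3)·(1)/[(1)·(-4)·(-6)] = 1
L_2(3) = (8)·(7)·(1)/[(5)·(4)·(-2)] = -7/5
L_3(3) = (8)·(7)·(3)/[(7)·(6)·(2)] = 2
Sum: (-2)·(-3/5) + (-4)·(1) + (-3)·(-7/5) + (-4)·(2) = -33/5

-33/5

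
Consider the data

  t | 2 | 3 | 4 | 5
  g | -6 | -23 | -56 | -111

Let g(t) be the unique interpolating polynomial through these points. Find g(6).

L_0(6) = (3)·(2)·(1)/[(-1)·(-2)·(-3)] = -1
L_1(6) = (4)·(2)·(1)/[(1)·(-1)·(-2)] = 4
L_2(6) = (4)·(3)·(1)/[(2)·(1)·(-1)] = -6
L_3(6) = (4)·(3)·(2)/[(3)·(2)·(1)] = 4
Sum: (-6)·(-1) + (-23)·(4) + (-56)·(-6) + (-111)·(4) = -194

-194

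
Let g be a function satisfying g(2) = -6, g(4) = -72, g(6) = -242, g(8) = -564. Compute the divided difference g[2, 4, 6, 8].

g[2,4] = (-72 - (-6)) / (4 - 2) = -33
g[4,6] = (-242 - (-72)) / (6 - 4) = -85
g[6,8] = (-564 - (-242)) / (8 - 6) = -161
g[2,4,6] = (-85 - (-33)) / (6 - 2) = -13
g[4,6,8] = (-161 - (-85)) / (8 - 4) = -19
g[2,4,6,8] = (-19 - (-13)) / (8 - 2) = -1

-1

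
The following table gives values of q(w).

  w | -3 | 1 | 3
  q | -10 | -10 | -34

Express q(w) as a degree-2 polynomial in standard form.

Build the Lagrange basis polynomials:
L_0(w) = (w - 1)(w - 3) / [24] = (1/24)w^2 - (1/6)w + 1/8
L_1(w) = (w + 3)(w - 3) / [-8] = -(1/8)w^2 + 9/8
L_2(w) = (w + 3)(w - 1) / [12] = (1/12)w^2 + (1/6)w - 1/4
q(w) = (-10)·L_0 + (-10)·L_1 + (-34)·L_2
  (-10)·L_0(w) = -(5/12)w^2 + (5/3)w - 5/4
  (-10)·L_1(w) = (5/4)w^2 - 45/4
  (-34)·L_2(w) = -(17/6)w^2 - (17/3)w + 17/2
Adding term by term: -2w^2 - 4w - 4

q(w) = -2w^2 - 4w - 4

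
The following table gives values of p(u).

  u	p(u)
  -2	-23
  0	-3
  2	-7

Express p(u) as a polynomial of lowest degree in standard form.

p(u) = -3u^2 + 4u - 3

Build the Lagrange basis polynomials:
L_0(u) = u(u - 2) / [8] = (1/8)u^2 - (1/4)u
L_1(u) = (u + 2)(u - 2) / [-4] = -(1/4)u^2 + 1
L_2(u) = (u + 2)u / [8] = (1/8)u^2 + (1/4)u
p(u) = (-23)·L_0 + (-3)·L_1 + (-7)·L_2
  (-23)·L_0(u) = -(23/8)u^2 + (23/4)u
  (-3)·L_1(u) = (3/4)u^2 - 3
  (-7)·L_2(u) = -(7/8)u^2 - (7/4)u
Adding term by term: -3u^2 + 4u - 3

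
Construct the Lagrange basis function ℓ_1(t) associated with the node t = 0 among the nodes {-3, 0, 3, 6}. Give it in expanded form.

ℓ_1(t) = (1/54)t^3 - (1/9)t^2 - (1/6)t + 1

ℓ_1(t) = (t + 3)(t - 3)(t - 6) / [(3)·(-3)·(-6)]
       = (t^3 - 6t^2 - 9t + 54) / (54)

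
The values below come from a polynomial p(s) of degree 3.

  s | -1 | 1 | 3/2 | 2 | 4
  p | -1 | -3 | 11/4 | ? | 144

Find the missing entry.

The 4 known values determine p uniquely (degree ≤ 3).
Evaluate each Lagrange basis at s = 2:
L_0(2) = (1)·(1/2)·(-2)/[(-2)·(-5/2)·(-5)] = 1/25
L_1(2) = (3)·(1/2)·(-2)/[(2)·(-1/2)·(-3)] = -1
L_2(2) = (3)·(1)·(-2)/[(5/2)·(1/2)·(-5/2)] = 48/25
L_3(2) = (3)·(1)·(1/2)/[(5)·(3)·(5/2)] = 1/25
Sum: (-1)·(1/25) + (-3)·(-1) + 11/4·(48/25) + 144·(1/25) = 14

14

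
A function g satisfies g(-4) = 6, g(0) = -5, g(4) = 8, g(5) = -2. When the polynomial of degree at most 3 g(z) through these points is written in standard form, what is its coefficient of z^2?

3/4

L_0(z) = z(z - 4)(z - 5) / [-288] = -(1/288)z^3 + (1/32)z^2 - (5/72)z
L_1(z) = (z + 4)(z - 4)(z - 5) / [80] = (1/80)z^3 - (1/16)z^2 - (1/5)z + 1
L_2(z) = (z + 4)z(z - 5) / [-32] = -(1/32)z^3 + (1/32)z^2 + (5/8)z
L_3(z) = (z + 4)z(z - 4) / [45] = (1/45)z^3 - (16/45)z
g(z) = 6·L_0 + (-5)·L_1 + 8·L_2 + (-2)·L_3
Only the coefficient of z^2 is needed; take it from each L_i and combine:
6·(1/32) + (-5)·(-1/16) + 8·(1/32) + (-2)·(0) = 3/4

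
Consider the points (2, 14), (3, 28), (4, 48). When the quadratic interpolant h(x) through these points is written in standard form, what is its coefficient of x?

-1

Build the Lagrange basis polynomials:
L_0(x) = (x - 3)(x - 4) / [2] = (1/2)x^2 - (7/2)x + 6
L_1(x) = (x - 2)(x - 4) / [-1] = -x^2 + 6x - 8
L_2(x) = (x - 2)(x - 3) / [2] = (1/2)x^2 - (5/2)x + 3
h(x) = 14·L_0 + 28·L_1 + 48·L_2
Only the coefficient of x is needed; take it from each L_i and combine:
14·(-7/2) + 28·(6) + 48·(-5/2) = -1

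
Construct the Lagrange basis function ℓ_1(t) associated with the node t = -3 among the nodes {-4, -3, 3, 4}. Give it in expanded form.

ℓ_1(t) = (1/42)t^3 - (1/14)t^2 - (8/21)t + 8/7

ℓ_1(t) = (t + 4)(t - 3)(t - 4) / [(1)·(-6)·(-7)]
       = (t^3 - 3t^2 - 16t + 48) / (42)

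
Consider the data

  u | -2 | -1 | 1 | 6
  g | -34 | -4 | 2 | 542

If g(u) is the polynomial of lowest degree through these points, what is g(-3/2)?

-119/8

Evaluate each Lagrange basis at u = -3/2:
L_0(-3/2) = (-1/2)·(-5/2)·(-15/2)/[(-1)·(-3)·(-8)] = 25/64
L_1(-3/2) = (1/2)·(-5/2)·(-15/2)/[(1)·(-2)·(-7)] = 75/112
L_2(-3/2) = (1/2)·(-1/2)·(-15/2)/[(3)·(2)·(-5)] = -1/16
L_3(-3/2) = (1/2)·(-1/2)·(-5/2)/[(8)·(7)·(5)] = 1/448
Sum: (-34)·(25/64) + (-4)·(75/112) + 2·(-1/16) + 542·(1/448) = -119/8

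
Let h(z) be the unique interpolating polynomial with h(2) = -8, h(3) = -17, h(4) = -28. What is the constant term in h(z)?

4

L_0(z) = (z - 3)(z - 4) / [2] = (1/2)z^2 - (7/2)z + 6
L_1(z) = (z - 2)(z - 4) / [-1] = -z^2 + 6z - 8
L_2(z) = (z - 2)(z - 3) / [2] = (1/2)z^2 - (5/2)z + 3
h(z) = (-8)·L_0 + (-17)·L_1 + (-28)·L_2
Only the constant term is needed; take it from each L_i and combine:
(-8)·(6) + (-17)·(-8) + (-28)·(3) = 4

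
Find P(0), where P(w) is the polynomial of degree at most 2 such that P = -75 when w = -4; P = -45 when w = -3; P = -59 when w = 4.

Evaluate each Lagrange basis at w = 0:
L_0(0) = (3)·(-4)/[(-1)·(-8)] = -3/2
L_1(0) = (4)·(-4)/[(1)·(-7)] = 16/7
L_2(0) = (4)·(3)/[(8)·(7)] = 3/14
Sum: (-75)·(-3/2) + (-45)·(16/7) + (-59)·(3/14) = -3

-3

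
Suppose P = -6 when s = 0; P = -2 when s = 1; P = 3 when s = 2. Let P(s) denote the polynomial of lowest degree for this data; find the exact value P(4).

Using Newton's divided-difference form:
P[0,1] = (-2 - (-6)) / (1 - 0) = 4
P[1,2] = (3 - (-2)) / (2 - 1) = 5
P[0,1,2] = (5 - 4) / (2 - 0) = 1/2
P(4) = -6 + 4·(4) + (1/2)·(4)·(3) = 16

16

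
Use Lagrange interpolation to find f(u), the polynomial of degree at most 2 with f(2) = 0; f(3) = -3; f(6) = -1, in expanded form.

Build the Lagrange basis polynomials:
L_0(u) = (u - 3)(u - 6) / [4] = (1/4)u^2 - (9/4)u + 9/2
L_1(u) = (u - 2)(u - 6) / [-3] = -(1/3)u^2 + (8/3)u - 4
L_2(u) = (u - 2)(u - 3) / [12] = (1/12)u^2 - (5/12)u + 1/2
f(u) = 0·L_0 + (-3)·L_1 + (-1)·L_2
  0·L_0(u) = 0
  (-3)·L_1(u) = u^2 - 8u + 12
  (-1)·L_2(u) = -(1/12)u^2 + (5/12)u - 1/2
Adding term by term: (11/12)u^2 - (91/12)u + 23/2

f(u) = (11/12)u^2 - (91/12)u + 23/2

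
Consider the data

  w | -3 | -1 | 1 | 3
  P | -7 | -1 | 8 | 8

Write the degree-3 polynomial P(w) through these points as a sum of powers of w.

Build the Lagrange basis polynomials:
L_0(w) = (w + 1)(w - 1)(w - 3) / [-48] = -(1/48)w^3 + (1/16)w^2 + (1/48)w - 1/16
L_1(w) = (w + 3)(w - 1)(w - 3) / [16] = (1/16)w^3 - (1/16)w^2 - (9/16)w + 9/16
L_2(w) = (w + 3)(w + 1)(w - 3) / [-16] = -(1/16)w^3 - (1/16)w^2 + (9/16)w + 9/16
L_3(w) = (w + 3)(w + 1)(w - 1) / [48] = (1/48)w^3 + (1/16)w^2 - (1/48)w - 1/16
P(w) = (-7)·L_0 + (-1)·L_1 + 8·L_2 + 8·L_3
  (-7)·L_0(w) = (7/48)w^3 - (7/16)w^2 - (7/48)w + 7/16
  (-1)·L_1(w) = -(1/16)w^3 + (1/16)w^2 + (9/16)w - 9/16
  8·L_2(w) = -(1/2)w^3 - (1/2)w^2 + (9/2)w + 9/2
  8·L_3(w) = (1/6)w^3 + (1/2)w^2 - (1/6)w - 1/2
Adding term by term: -(1/4)w^3 - (3/8)w^2 + (19/4)w + 31/8

P(w) = -(1/4)w^3 - (3/8)w^2 + (19/4)w + 31/8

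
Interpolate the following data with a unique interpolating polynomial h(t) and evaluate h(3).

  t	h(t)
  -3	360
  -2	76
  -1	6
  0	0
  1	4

Using Newton's divided-difference form:
h[-3,-2] = (76 - 360) / (-2 - (-3)) = -284
h[-2,-1] = (6 - 76) / (-1 - (-2)) = -70
h[-1,0] = (0 - 6) / (0 - (-1)) = -6
h[0,1] = (4 - 0) / (1 - 0) = 4
h[-3,-2,-1] = (-70 - (-284)) / (-1 - (-3)) = 107
h[-2,-1,0] = (-6 - (-70)) / (0 - (-2)) = 32
h[-1,0,1] = (4 - (-6)) / (1 - (-1)) = 5
h[-3,-2,-1,0] = (32 - 107) / (0 - (-3)) = -25
h[-2,-1,0,1] = (5 - 32) / (1 - (-2)) = -9
h[-3,-2,-1,0,1] = (-9 - (-25)) / (1 - (-3)) = 4
h(3) = 360 + (-284)·(6) + 107·(6)·(5) + (-25)·(6)·(5)·(4) + 4·(6)·(5)·(4)·(3) = 306

306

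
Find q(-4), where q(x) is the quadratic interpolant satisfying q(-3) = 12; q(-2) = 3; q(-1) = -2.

Using Newton's divided-difference form:
q[-3,-2] = (3 - 12) / (-2 - (-3)) = -9
q[-2,-1] = (-2 - 3) / (-1 - (-2)) = -5
q[-3,-2,-1] = (-5 - (-9)) / (-1 - (-3)) = 2
q(-4) = 12 + (-9)·(-1) + 2·(-1)·(-2) = 25

25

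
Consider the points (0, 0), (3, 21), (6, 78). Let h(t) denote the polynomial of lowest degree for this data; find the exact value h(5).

Using Newton's divided-difference form:
h[0,3] = (21 - 0) / (3 - 0) = 7
h[3,6] = (78 - 21) / (6 - 3) = 19
h[0,3,6] = (19 - 7) / (6 - 0) = 2
h(5) = 0 + 7·(5) + 2·(5)·(2) = 55

55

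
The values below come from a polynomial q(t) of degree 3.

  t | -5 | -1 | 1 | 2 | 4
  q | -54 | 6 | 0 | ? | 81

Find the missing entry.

The 4 known values determine q uniquely (degree ≤ 3).
Evaluate each Lagrange basis at t = 2:
L_0(2) = (3)·(1)·(-2)/[(-4)·(-6)·(-9)] = 1/36
L_1(2) = (7)·(1)·(-2)/[(4)·(-2)·(-5)] = -7/20
L_2(2) = (7)·(3)·(-2)/[(6)·(2)·(-3)] = 7/6
L_3(2) = (7)·(3)·(1)/[(9)·(5)·(3)] = 7/45
Sum: (-54)·(1/36) + 6·(-7/20) + 0 + 81·(7/45) = 9

9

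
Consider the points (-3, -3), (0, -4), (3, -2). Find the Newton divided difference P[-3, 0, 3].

1/6

P[-3,0] = (-4 - (-3)) / (0 - (-3)) = -1/3
P[0,3] = (-2 - (-4)) / (3 - 0) = 2/3
P[-3,0,3] = (2/3 - (-1/3)) / (3 - (-3)) = 1/6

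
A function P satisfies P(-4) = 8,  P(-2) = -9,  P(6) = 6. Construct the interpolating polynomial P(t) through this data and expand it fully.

P(t) = (83/80)t^2 - (91/40)t - 177/10

Build the Lagrange basis polynomials:
L_0(t) = (t + 2)(t - 6) / [20] = (1/20)t^2 - (1/5)t - 3/5
L_1(t) = (t + 4)(t - 6) / [-16] = -(1/16)t^2 + (1/8)t + 3/2
L_2(t) = (t + 4)(t + 2) / [80] = (1/80)t^2 + (3/40)t + 1/10
P(t) = 8·L_0 + (-9)·L_1 + 6·L_2
  8·L_0(t) = (2/5)t^2 - (8/5)t - 24/5
  (-9)·L_1(t) = (9/16)t^2 - (9/8)t - 27/2
  6·L_2(t) = (3/40)t^2 + (9/20)t + 3/5
Adding term by term: (83/80)t^2 - (91/40)t - 177/10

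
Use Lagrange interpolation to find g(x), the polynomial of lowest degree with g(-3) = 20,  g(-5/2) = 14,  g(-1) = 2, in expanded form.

g(x) = 2x^2 - x - 1

L_0(x) = (x + 5/2)(x + 1) / [1] = x^2 + (7/2)x + 5/2
L_1(x) = (x + 3)(x + 1) / [-3/4] = -(4/3)x^2 - (16/3)x - 4
L_2(x) = (x + 3)(x + 5/2) / [3] = (1/3)x^2 + (11/6)x + 5/2
g(x) = 20·L_0 + 14·L_1 + 2·L_2
  20·L_0(x) = 20x^2 + 70x + 50
  14·L_1(x) = -(56/3)x^2 - (224/3)x - 56
  2·L_2(x) = (2/3)x^2 + (11/3)x + 5
Adding term by term: 2x^2 - x - 1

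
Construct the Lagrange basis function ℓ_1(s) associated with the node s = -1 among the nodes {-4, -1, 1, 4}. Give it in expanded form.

ℓ_1(s) = (1/30)s^3 - (1/30)s^2 - (8/15)s + 8/15

ℓ_1(s) = (s + 4)(s - 1)(s - 4) / [(3)·(-2)·(-5)]
       = (s^3 - s^2 - 16s + 16) / (30)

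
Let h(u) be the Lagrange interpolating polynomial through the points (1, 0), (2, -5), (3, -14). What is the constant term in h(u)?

Build the Lagrange basis polynomials:
L_0(u) = (u - 2)(u - 3) / [2] = (1/2)u^2 - (5/2)u + 3
L_1(u) = (u - 1)(u - 3) / [-1] = -u^2 + 4u - 3
L_2(u) = (u - 1)(u - 2) / [2] = (1/2)u^2 - (3/2)u + 1
h(u) = 0·L_0 + (-5)·L_1 + (-14)·L_2
Only the constant term is needed; take it from each L_i and combine:
0·(3) + (-5)·(-3) + (-14)·(1) = 1

1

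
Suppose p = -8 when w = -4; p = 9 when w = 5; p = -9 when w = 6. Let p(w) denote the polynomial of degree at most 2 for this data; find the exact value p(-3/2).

697/24

Using Newton's divided-difference form:
p[-4,5] = (9 - (-8)) / (5 - (-4)) = 17/9
p[5,6] = (-9 - 9) / (6 - 5) = -18
p[-4,5,6] = (-18 - 17/9) / (6 - (-4)) = -179/90
p(-3/2) = -8 + (17/9)·(5/2) + (-179/90)·(5/2)·(-13/2) = 697/24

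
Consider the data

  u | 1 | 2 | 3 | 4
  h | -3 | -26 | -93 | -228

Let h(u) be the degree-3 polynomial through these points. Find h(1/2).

-1/2

Evaluate each Lagrange basis at u = 1/2:
L_0(1/2) = (-3/2)·(-5/2)·(-7/2)/[(-1)·(-2)·(-3)] = 35/16
L_1(1/2) = (-1/2)·(-5/2)·(-7/2)/[(1)·(-1)·(-2)] = -35/16
L_2(1/2) = (-1/2)·(-3/2)·(-7/2)/[(2)·(1)·(-1)] = 21/16
L_3(1/2) = (-1/2)·(-3/2)·(-5/2)/[(3)·(2)·(1)] = -5/16
Sum: (-3)·(35/16) + (-26)·(-35/16) + (-93)·(21/16) + (-228)·(-5/16) = -1/2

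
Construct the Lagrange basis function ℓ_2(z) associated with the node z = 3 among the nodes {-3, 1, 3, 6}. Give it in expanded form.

ℓ_2(z) = (z + 3)(z - 1)(z - 6) / [(6)·(2)·(-3)]
       = (z^3 - 4z^2 - 15z + 18) / (-36)

ℓ_2(z) = -(1/36)z^3 + (1/9)z^2 + (5/12)z - 1/2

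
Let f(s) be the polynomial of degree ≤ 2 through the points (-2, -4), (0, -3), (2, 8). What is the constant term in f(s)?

Build the Lagrange basis polynomials:
L_0(s) = s(s - 2) / [8] = (1/8)s^2 - (1/4)s
L_1(s) = (s + 2)(s - 2) / [-4] = -(1/4)s^2 + 1
L_2(s) = (s + 2)s / [8] = (1/8)s^2 + (1/4)s
f(s) = (-4)·L_0 + (-3)·L_1 + 8·L_2
Only the constant term is needed; take it from each L_i and combine:
(-4)·(0) + (-3)·(1) + 8·(0) = -3

-3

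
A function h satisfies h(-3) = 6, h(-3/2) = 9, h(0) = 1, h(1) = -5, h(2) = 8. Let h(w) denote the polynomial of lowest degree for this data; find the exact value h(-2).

884/105

Evaluate each Lagrange basis at w = -2:
L_0(-2) = (-1/2)·(-2)·(-3)·(-4)/[(-3/2)·(-3)·(-4)·(-5)] = 2/15
L_1(-2) = (1)·(-2)·(-3)·(-4)/[(3/2)·(-3/2)·(-5/2)·(-7/2)] = 128/105
L_2(-2) = (1)·(-1/2)·(-3)·(-4)/[(3)·(3/2)·(-1)·(-2)] = -2/3
L_3(-2) = (1)·(-1/2)·(-2)·(-4)/[(4)·(5/2)·(1)·(-1)] = 2/5
L_4(-2) = (1)·(-1/2)·(-2)·(-3)/[(5)·(7/2)·(2)·(1)] = -3/35
Sum: 6·(2/15) + 9·(128/105) + 1·(-2/3) + (-5)·(2/5) + 8·(-3/35) = 884/105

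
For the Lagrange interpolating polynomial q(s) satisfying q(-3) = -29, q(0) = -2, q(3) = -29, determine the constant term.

L_0(s) = s(s - 3) / [18] = (1/18)s^2 - (1/6)s
L_1(s) = (s + 3)(s - 3) / [-9] = -(1/9)s^2 + 1
L_2(s) = (s + 3)s / [18] = (1/18)s^2 + (1/6)s
q(s) = (-29)·L_0 + (-2)·L_1 + (-29)·L_2
Only the constant term is needed; take it from each L_i and combine:
(-29)·(0) + (-2)·(1) + (-29)·(0) = -2

-2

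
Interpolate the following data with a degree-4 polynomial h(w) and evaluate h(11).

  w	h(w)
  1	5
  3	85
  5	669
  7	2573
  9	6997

Evaluate each Lagrange basis at w = 11:
L_0(11) = (8)·(6)·(4)·(2)/[(-2)·(-4)·(-6)·(-8)] = 1
L_1(11) = (10)·(6)·(4)·(2)/[(2)·(-2)·(-4)·(-6)] = -5
L_2(11) = (10)·(8)·(4)·(2)/[(4)·(2)·(-2)·(-4)] = 10
L_3(11) = (10)·(8)·(6)·(2)/[(6)·(4)·(2)·(-2)] = -10
L_4(11) = (10)·(8)·(6)·(4)/[(8)·(6)·(4)·(2)] = 5
Sum: 5·(1) + 85·(-5) + 669·(10) + 2573·(-10) + 6997·(5) = 15525

15525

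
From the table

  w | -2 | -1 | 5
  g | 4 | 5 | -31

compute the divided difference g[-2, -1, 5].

-1

g[-2,-1] = (5 - 4) / (-1 - (-2)) = 1
g[-1,5] = (-31 - 5) / (5 - (-1)) = -6
g[-2,-1,5] = (-6 - 1) / (5 - (-2)) = -1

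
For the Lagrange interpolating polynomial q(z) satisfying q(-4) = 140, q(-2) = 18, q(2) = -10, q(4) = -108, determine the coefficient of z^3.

-2

The leading coefficient equals the top divided difference q[-4,-2,2,4].
q[-4,-2] = (18 - 140) / (-2 - (-4)) = -61
q[-2,2] = (-10 - 18) / (2 - (-2)) = -7
q[2,4] = (-108 - (-10)) / (4 - 2) = -49
q[-4,-2,2] = (-7 - (-61)) / (2 - (-4)) = 9
q[-2,2,4] = (-49 - (-7)) / (4 - (-2)) = -7
q[-4,-2,2,4] = (-7 - 9) / (4 - (-4)) = -2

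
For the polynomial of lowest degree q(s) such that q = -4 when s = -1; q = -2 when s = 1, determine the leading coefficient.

1

Build the Lagrange basis polynomials:
L_0(s) = (s - 1) / [-2] = -(1/2)s + 1/2
L_1(s) = (s + 1) / [2] = (1/2)s + 1/2
q(s) = (-4)·L_0 + (-2)·L_1
Only the coefficient of s is needed; take it from each L_i and combine:
(-4)·(-1/2) + (-2)·(1/2) = 1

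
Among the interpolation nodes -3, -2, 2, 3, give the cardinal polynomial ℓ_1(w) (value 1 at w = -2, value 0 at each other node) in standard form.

ℓ_1(w) = (1/20)w^3 - (1/10)w^2 - (9/20)w + 9/10

ℓ_1(w) = (w + 3)(w - 2)(w - 3) / [(1)·(-4)·(-5)]
       = (w^3 - 2w^2 - 9w + 18) / (20)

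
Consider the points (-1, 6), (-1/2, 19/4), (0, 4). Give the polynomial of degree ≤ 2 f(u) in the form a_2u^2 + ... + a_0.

Build the Lagrange basis polynomials:
L_0(u) = (u + 1/2)u / [1/2] = 2u^2 + u
L_1(u) = (u + 1)u / [-1/4] = -4u^2 - 4u
L_2(u) = (u + 1)(u + 1/2) / [1/2] = 2u^2 + 3u + 1
f(u) = 6·L_0 + (19/4)·L_1 + 4·L_2
  6·L_0(u) = 12u^2 + 6u
  (19/4)·L_1(u) = -19u^2 - 19u
  4·L_2(u) = 8u^2 + 12u + 4
Adding term by term: u^2 - u + 4

f(u) = u^2 - u + 4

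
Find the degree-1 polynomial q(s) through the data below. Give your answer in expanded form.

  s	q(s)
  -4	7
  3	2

q(s) = -(5/7)s + 29/7

Build the Lagrange basis polynomials:
L_0(s) = (s - 3) / [-7] = -(1/7)s + 3/7
L_1(s) = (s + 4) / [7] = (1/7)s + 4/7
q(s) = 7·L_0 + 2·L_1
  7·L_0(s) = -s + 3
  2·L_1(s) = (2/7)s + 8/7
Adding term by term: -(5/7)s + 29/7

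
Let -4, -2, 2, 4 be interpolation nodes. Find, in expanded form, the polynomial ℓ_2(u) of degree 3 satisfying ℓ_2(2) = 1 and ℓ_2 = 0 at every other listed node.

ℓ_2(u) = (u + 4)(u + 2)(u - 4) / [(6)·(4)·(-2)]
       = (u^3 + 2u^2 - 16u - 32) / (-48)

ℓ_2(u) = -(1/48)u^3 - (1/24)u^2 + (1/3)u + 2/3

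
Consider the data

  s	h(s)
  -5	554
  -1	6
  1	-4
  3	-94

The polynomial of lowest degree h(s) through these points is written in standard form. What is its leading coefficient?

-4

The leading coefficient equals the top divided difference h[-5,-1,1,3].
h[-5,-1] = (6 - 554) / (-1 - (-5)) = -137
h[-1,1] = (-4 - 6) / (1 - (-1)) = -5
h[1,3] = (-94 - (-4)) / (3 - 1) = -45
h[-5,-1,1] = (-5 - (-137)) / (1 - (-5)) = 22
h[-1,1,3] = (-45 - (-5)) / (3 - (-1)) = -10
h[-5,-1,1,3] = (-10 - 22) / (3 - (-5)) = -4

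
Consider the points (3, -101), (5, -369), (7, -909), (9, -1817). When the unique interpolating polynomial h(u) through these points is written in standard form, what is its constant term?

L_0(u) = (u - 5)(u - 7)(u - 9) / [-48] = -(1/48)u^3 + (7/16)u^2 - (143/48)u + 105/16
L_1(u) = (u - 3)(u - 7)(u - 9) / [16] = (1/16)u^3 - (19/16)u^2 + (111/16)u - 189/16
L_2(u) = (u - 3)(u - 5)(u - 9) / [-16] = -(1/16)u^3 + (17/16)u^2 - (87/16)u + 135/16
L_3(u) = (u - 3)(u - 5)(u - 7) / [48] = (1/48)u^3 - (5/16)u^2 + (71/48)u - 35/16
h(u) = (-101)·L_0 + (-369)·L_1 + (-909)·L_2 + (-1817)·L_3
Only the constant term is needed; take it from each L_i and combine:
(-101)·(105/16) + (-369)·(-189/16) + (-909)·(135/16) + (-1817)·(-35/16) = 1

1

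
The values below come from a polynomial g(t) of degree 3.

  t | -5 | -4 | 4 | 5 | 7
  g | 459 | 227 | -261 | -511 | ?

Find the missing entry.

-1401

The 4 known values determine g uniquely (degree ≤ 3).
L_0(7) = (11)·(3)·(2)/[(-1)·(-9)·(-10)] = -11/15
L_1(7) = (12)·(3)·(2)/[(1)·(-8)·(-9)] = 1
L_2(7) = (12)·(11)·(2)/[(9)·(8)·(-1)] = -11/3
L_3(7) = (12)·(11)·(3)/[(10)·(9)·(1)] = 22/5
Sum: 459·(-11/15) + 227·(1) + (-261)·(-11/3) + (-511)·(22/5) = -1401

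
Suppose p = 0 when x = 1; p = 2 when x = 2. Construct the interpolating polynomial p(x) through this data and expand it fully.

Build the Lagrange basis polynomials:
L_0(x) = (x - 2) / [-1] = -x + 2
L_1(x) = (x - 1) / [1] = x - 1
p(x) = 0·L_0 + 2·L_1
  0·L_0(x) = 0
  2·L_1(x) = 2x - 2
Adding term by term: 2x - 2

p(x) = 2x - 2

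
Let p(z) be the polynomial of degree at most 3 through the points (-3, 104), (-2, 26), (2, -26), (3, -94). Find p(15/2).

L_0(15/2) = (19/2)·(11/2)·(9/2)/[(-1)·(-5)·(-6)] = -627/80
L_1(15/2) = (21/2)·(11/2)·(9/2)/[(1)·(-4)·(-5)] = 2079/160
L_2(15/2) = (21/2)·(19/2)·(9/2)/[(5)·(4)·(-1)] = -3591/160
L_3(15/2) = (21/2)·(19/2)·(11/2)/[(6)·(5)·(1)] = 1463/80
Sum: 104·(-627/80) + 26·(2079/160) + (-26)·(-3591/160) + (-94)·(1463/80) = -6451/4

-6451/4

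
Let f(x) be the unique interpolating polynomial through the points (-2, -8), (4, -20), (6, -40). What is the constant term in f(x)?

-4

Build the Lagrange basis polynomials:
L_0(x) = (x - 4)(x - 6) / [48] = (1/48)x^2 - (5/24)x + 1/2
L_1(x) = (x + 2)(x - 6) / [-12] = -(1/12)x^2 + (1/3)x + 1
L_2(x) = (x + 2)(x - 4) / [16] = (1/16)x^2 - (1/8)x - 1/2
f(x) = (-8)·L_0 + (-20)·L_1 + (-40)·L_2
Only the constant term is needed; take it from each L_i and combine:
(-8)·(1/2) + (-20)·(1) + (-40)·(-1/2) = -4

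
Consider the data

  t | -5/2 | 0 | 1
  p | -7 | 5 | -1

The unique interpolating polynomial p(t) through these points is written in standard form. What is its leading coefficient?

Build the Lagrange basis polynomials:
L_0(t) = t(t - 1) / [35/4] = (4/35)t^2 - (4/35)t
L_1(t) = (t + 5/2)(t - 1) / [-5/2] = -(2/5)t^2 - (3/5)t + 1
L_2(t) = (t + 5/2)t / [7/2] = (2/7)t^2 + (5/7)t
p(t) = (-7)·L_0 + 5·L_1 + (-1)·L_2
Only the coefficient of t^2 is needed; take it from each L_i and combine:
(-7)·(4/35) + 5·(-2/5) + (-1)·(2/7) = -108/35

-108/35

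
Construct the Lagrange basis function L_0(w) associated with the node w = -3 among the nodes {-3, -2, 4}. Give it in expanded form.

L_0(w) = (1/7)w^2 - (2/7)w - 8/7

L_0(w) = (w + 2)(w - 4) / [(-1)·(-7)]
       = (w^2 - 2w - 8) / (7)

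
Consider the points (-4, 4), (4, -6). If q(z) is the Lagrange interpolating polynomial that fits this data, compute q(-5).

Evaluate each Lagrange basis at z = -5:
L_0(-5) = (-9)/[(-8)] = 9/8
L_1(-5) = (-1)/[(8)] = -1/8
Sum: 4·(9/8) + (-6)·(-1/8) = 21/4

21/4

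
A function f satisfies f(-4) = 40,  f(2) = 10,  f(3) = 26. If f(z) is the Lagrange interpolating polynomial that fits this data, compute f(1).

0

Evaluate each Lagrange basis at z = 1:
L_0(1) = (-1)·(-2)/[(-6)·(-7)] = 1/21
L_1(1) = (5)·(-2)/[(6)·(-1)] = 5/3
L_2(1) = (5)·(-1)/[(7)·(1)] = -5/7
Sum: 40·(1/21) + 10·(5/3) + 26·(-5/7) = 0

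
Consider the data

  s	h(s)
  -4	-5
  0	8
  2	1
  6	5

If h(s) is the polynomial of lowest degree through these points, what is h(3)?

-31/16

L_0(3) = (3)·(1)·(-3)/[(-4)·(-6)·(-10)] = 3/80
L_1(3) = (7)·(1)·(-3)/[(4)·(-2)·(-6)] = -7/16
L_2(3) = (7)·(3)·(-3)/[(6)·(2)·(-4)] = 21/16
L_3(3) = (7)·(3)·(1)/[(10)·(6)·(4)] = 7/80
Sum: (-5)·(3/80) + 8·(-7/16) + 1·(21/16) + 5·(7/80) = -31/16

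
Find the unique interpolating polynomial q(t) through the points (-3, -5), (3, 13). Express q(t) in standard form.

q(t) = 3t + 4

Build the Lagrange basis polynomials:
L_0(t) = (t - 3) / [-6] = -(1/6)t + 1/2
L_1(t) = (t + 3) / [6] = (1/6)t + 1/2
q(t) = (-5)·L_0 + 13·L_1
  (-5)·L_0(t) = (5/6)t - 5/2
  13·L_1(t) = (13/6)t + 13/2
Adding term by term: 3t + 4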